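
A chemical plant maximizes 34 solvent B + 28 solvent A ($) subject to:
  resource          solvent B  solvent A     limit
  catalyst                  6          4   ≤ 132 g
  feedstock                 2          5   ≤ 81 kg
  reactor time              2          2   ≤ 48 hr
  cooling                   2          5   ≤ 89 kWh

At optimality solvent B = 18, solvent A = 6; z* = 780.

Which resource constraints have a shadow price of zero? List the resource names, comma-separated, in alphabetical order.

catalyst: 132/132 (binding)
feedstock: 66/81 (slack 15)
reactor time: 48/48 (binding)
cooling: 66/89 (slack 23)
By complementary slackness, a constraint with positive slack has shadow price 0 → cooling, feedstock.

cooling, feedstock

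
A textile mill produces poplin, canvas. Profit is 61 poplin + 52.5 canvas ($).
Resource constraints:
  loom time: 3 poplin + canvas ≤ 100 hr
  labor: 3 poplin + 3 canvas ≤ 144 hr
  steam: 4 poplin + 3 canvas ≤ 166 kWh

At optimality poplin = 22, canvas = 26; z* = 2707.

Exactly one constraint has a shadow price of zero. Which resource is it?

loom time: 92/100 (slack 8)
labor: 144/144 (binding)
steam: 166/166 (binding)
By complementary slackness, a constraint with positive slack has shadow price 0 → loom time.

loom time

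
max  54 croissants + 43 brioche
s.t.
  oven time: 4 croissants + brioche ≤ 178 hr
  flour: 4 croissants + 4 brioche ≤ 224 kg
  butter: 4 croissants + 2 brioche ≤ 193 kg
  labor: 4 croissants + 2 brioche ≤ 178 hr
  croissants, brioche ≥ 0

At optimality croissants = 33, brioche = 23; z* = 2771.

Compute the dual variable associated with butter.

0

At the optimum: oven time uses 155 of 178 (slack = 23); flour uses 224 of 224 (binding); butter uses 178 of 193 (slack = 15); labor uses 178 of 178 (binding).
By complementary slackness, y = 0 for the non-binding constraints.
The binding rows give the dual system: 4·y_flour + 4·y_labor = 54 and 4·y_flour + 2·y_labor = 43.
Solving: y_flour = 8, y_labor = 5.5.
Shadow price of butter = 0.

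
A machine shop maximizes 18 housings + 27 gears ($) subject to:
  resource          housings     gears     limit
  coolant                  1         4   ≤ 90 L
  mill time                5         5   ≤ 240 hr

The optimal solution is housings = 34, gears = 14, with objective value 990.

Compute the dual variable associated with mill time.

3

Check each constraint at x*: coolant 90/90 (tight); mill time 240/240 (tight).
The binding rows give the dual system: 1·y_coolant + 5·y_mill time = 18 and 4·y_coolant + 5·y_mill time = 27.
Solving: y_coolant = 3, y_mill time = 3.
Shadow price of mill time = 3.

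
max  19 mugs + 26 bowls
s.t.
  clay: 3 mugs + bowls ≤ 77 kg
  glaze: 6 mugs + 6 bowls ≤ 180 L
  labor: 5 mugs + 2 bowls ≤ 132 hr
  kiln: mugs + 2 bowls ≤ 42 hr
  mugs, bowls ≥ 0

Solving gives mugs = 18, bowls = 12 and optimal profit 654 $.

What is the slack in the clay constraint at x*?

clay used = 3·18 + 1·12 = 66; slack = 77 − 66 = 11.

11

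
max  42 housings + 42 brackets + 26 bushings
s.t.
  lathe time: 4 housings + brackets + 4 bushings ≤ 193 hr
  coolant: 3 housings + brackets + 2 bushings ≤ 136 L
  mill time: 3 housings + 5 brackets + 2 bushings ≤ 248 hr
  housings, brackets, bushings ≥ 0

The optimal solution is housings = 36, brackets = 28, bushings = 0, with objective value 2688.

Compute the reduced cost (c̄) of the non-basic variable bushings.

Check each constraint at x*: lathe time 172/193 (slack 21); coolant 136/136 (tight); mill time 248/248 (tight).
Slack constraints have shadow price 0 (complementary slackness).
Dual feasibility on the basic columns requires 3·y_coolant + 3·y_mill time = 42, 1·y_coolant + 5·y_mill time = 42.
→ y_coolant = 7 and y_mill time = 7.
Reduced cost of bushings: c₃ − yᵀa₃ = 26 − (7·2 + 7·2) = 26 − 28 = -2.

-2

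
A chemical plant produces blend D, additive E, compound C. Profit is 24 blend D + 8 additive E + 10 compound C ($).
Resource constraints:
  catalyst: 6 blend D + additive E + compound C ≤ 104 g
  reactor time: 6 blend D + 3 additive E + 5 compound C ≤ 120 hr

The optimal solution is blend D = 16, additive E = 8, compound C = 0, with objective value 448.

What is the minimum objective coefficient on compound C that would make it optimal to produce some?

12

Both catalyst and reactor time are binding at x*.
The binding rows give the dual system: 6·y_catalyst + 6·y_reactor time = 24 and 1·y_catalyst + 3·y_reactor time = 8.
Solving: y_catalyst = 2, y_reactor time = 2.
compound C enters the basis when its profit ≥ yᵀa₃ = 2·1 + 2·5 = 12.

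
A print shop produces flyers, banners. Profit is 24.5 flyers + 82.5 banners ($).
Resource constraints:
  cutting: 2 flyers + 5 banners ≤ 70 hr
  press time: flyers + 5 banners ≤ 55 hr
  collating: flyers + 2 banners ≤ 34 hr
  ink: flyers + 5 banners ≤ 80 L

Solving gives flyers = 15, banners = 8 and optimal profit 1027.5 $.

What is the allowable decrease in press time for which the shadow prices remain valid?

15

Binding constraints: cutting, press time. The basis is B = [[2,5],[1,5]] with det 5.
Per unit decrease in press time, x* moves by d = (1, -0.4).
The basis stays optimal until collating becomes binding; allowable decrease = 15 hr.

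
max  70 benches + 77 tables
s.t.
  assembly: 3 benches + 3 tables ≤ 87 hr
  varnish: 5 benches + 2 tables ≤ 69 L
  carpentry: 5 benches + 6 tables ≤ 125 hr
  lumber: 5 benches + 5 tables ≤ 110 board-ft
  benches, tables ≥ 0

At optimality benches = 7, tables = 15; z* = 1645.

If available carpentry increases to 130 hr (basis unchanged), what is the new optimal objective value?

1680

Check each constraint at x*: assembly 66/87 (slack 21); varnish 65/69 (slack 4); carpentry 125/125 (tight); lumber 110/110 (tight).
Slack constraints have shadow price 0 (complementary slackness).
Dual feasibility on the basic columns requires 5·y_carpentry + 5·y_lumber = 70, 6·y_carpentry + 5·y_lumber = 77.
This yields shadow prices y_carpentry = 7, y_lumber = 7.
Δz = y_carpentry·Δb = 7 × (5) = 35, so new z* = 1645 + 35 = 1680.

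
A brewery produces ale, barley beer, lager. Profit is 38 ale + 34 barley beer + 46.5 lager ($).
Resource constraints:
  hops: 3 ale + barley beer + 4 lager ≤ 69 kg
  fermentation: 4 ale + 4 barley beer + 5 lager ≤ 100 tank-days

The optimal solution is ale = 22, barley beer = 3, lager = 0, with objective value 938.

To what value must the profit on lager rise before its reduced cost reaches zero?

Check each constraint at x*: hops 69/69 (tight); fermentation 100/100 (tight).
Dual feasibility on the basic columns requires 3·y_hops + 4·y_fermentation = 38, 1·y_hops + 4·y_fermentation = 34.
Solving: y_hops = 2, y_fermentation = 8.
lager enters the basis when its profit ≥ yᵀa₃ = 2·4 + 8·5 = 48.

48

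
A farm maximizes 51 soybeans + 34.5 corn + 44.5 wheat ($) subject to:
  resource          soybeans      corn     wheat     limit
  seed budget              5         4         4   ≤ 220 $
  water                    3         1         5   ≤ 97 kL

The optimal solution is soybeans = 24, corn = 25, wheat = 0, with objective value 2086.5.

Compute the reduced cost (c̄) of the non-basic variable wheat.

Both seed budget and water are binding at x*.
Dual feasibility on the basic columns requires 5·y_seed budget + 3·y_water = 51, 4·y_seed budget + 1·y_water = 34.5.
Solving: y_seed budget = 7.5, y_water = 4.5.
Reduced cost of wheat: c₃ − yᵀa₃ = 44.5 − (7.5·4 + 4.5·5) = 44.5 − 52.5 = -8.

-8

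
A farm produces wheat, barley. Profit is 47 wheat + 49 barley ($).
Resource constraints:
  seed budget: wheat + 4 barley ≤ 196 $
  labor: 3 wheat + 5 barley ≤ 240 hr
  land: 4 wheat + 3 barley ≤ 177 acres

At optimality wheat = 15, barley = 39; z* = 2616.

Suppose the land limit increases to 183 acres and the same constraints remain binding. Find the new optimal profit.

Binding: labor and land. Non-binding: seed budget (25 unused).
Slack constraints have shadow price 0 (complementary slackness).
Dual feasibility on the basic columns requires 3·y_labor + 4·y_land = 47, 5·y_labor + 3·y_land = 49.
This yields shadow prices y_labor = 5, y_land = 8.
Δz = y_land·Δb = 8 × (6) = 48, so new z* = 2616 + 48 = 2664.

2664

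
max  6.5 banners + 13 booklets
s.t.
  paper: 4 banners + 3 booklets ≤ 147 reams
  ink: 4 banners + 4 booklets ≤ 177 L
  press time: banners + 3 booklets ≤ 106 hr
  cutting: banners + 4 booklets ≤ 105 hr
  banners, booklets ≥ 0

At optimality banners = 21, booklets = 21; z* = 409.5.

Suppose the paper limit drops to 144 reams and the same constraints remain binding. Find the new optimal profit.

Binding: paper and cutting. Non-binding: ink (9 unused), press time (22 unused).
Since ink, press time are not tight, their duals are 0.
The binding rows give the dual system: 4·y_paper + 1·y_cutting = 6.5 and 3·y_paper + 4·y_cutting = 13.
→ y_paper = 1 and y_cutting = 2.5.
Δz = y_paper·Δb = 1 × (-3) = -3, so new z* = 409.5 − 3 = 406.5.

406.5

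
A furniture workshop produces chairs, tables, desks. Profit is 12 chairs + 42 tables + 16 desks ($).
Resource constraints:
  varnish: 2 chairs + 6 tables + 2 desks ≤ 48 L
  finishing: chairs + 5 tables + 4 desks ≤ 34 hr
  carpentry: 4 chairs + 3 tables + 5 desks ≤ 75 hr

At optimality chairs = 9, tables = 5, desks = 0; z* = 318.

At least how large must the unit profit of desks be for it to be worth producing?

21

At the optimum: varnish uses 48 of 48 (binding); finishing uses 34 of 34 (binding); carpentry uses 51 of 75 (slack = 24).
Since carpentry is not tight, its dual is 0.
From A_Bᵀ y = c: 2·y_varnish + 1·y_finishing = 12; 6·y_varnish + 5·y_finishing = 42.
This yields shadow prices y_varnish = 4.5, y_finishing = 3.
desks enters the basis when its profit ≥ yᵀa₃ = 4.5·2 + 3·4 = 21.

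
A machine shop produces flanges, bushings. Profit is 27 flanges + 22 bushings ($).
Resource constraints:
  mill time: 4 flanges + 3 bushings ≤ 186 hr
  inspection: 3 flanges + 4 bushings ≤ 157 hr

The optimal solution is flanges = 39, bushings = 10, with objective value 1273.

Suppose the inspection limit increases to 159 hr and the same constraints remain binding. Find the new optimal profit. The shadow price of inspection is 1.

1275

Δb = 2, so new z* = 1273 + (1)·(2) = 1273 + 2 = 1275.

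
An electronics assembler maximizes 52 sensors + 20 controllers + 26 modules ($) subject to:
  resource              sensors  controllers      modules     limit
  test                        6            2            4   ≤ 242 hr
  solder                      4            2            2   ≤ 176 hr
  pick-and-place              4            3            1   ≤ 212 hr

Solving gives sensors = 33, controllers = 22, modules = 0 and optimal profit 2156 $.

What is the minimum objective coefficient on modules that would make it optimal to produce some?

At the optimum: test uses 242 of 242 (binding); solder uses 176 of 176 (binding); pick-and-place uses 198 of 212 (slack = 14).
Slack constraints have shadow price 0 (complementary slackness).
The binding rows give the dual system: 6·y_test + 4·y_solder = 52 and 2·y_test + 2·y_solder = 20.
Solving: y_test = 6, y_solder = 4.
modules enters the basis when its profit ≥ yᵀa₃ = 6·4 + 4·2 = 32.

32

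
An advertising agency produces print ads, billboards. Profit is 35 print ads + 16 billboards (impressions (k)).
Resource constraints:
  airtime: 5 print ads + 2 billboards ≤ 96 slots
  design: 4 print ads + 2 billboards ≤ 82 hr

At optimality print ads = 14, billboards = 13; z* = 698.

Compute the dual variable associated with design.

Check each constraint at x*: airtime 96/96 (tight); design 82/82 (tight).
From A_Bᵀ y = c: 5·y_airtime + 4·y_design = 35; 2·y_airtime + 2·y_design = 16.
Solving: y_airtime = 3, y_design = 5.
Shadow price of design = 5.

5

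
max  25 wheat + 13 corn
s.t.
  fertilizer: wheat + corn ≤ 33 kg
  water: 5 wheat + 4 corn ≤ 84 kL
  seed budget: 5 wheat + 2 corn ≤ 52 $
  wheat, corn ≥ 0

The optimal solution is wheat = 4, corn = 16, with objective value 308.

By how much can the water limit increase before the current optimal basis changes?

Binding constraints: water, seed budget. The basis is B = [[5,4],[5,2]] with det -10.
Per unit increase in water, x* moves by d = (-0.2, 0.5).
The basis stays optimal until wheat reaches 0; allowable increase = 20 kL.

20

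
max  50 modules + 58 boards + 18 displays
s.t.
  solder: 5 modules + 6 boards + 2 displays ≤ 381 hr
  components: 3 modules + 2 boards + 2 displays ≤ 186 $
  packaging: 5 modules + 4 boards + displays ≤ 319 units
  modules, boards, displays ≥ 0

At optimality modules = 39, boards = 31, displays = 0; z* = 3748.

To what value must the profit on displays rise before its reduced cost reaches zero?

At the optimum: solder uses 381 of 381 (binding); components uses 179 of 186 (slack = 7); packaging uses 319 of 319 (binding).
Since components is not tight, its dual is 0.
From A_Bᵀ y = c: 5·y_solder + 5·y_packaging = 50; 6·y_solder + 4·y_packaging = 58.
Solving: y_solder = 9, y_packaging = 1.
displays enters the basis when its profit ≥ yᵀa₃ = 9·2 + 1·1 = 19.

19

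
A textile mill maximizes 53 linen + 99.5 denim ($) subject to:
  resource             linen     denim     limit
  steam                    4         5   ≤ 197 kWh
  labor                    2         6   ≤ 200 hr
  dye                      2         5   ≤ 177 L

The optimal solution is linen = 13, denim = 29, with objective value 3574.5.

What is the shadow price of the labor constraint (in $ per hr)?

At the optimum: steam uses 197 of 197 (binding); labor uses 200 of 200 (binding); dye uses 171 of 177 (slack = 6).
Slack constraints have shadow price 0 (complementary slackness).
From A_Bᵀ y = c: 4·y_steam + 2·y_labor = 53; 5·y_steam + 6·y_labor = 99.5.
This yields shadow prices y_steam = 8.5, y_labor = 9.5.
Shadow price of labor = 9.5.

9.5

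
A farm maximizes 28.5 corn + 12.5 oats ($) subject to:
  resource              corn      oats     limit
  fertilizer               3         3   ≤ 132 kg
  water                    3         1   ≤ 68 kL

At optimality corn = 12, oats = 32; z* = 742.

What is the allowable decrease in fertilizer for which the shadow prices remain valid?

64

Binding constraints: fertilizer, water. The basis is B = [[3,3],[3,1]] with det -6.
Per unit decrease in fertilizer, x* moves by d = (0.1667, -0.5).
The basis stays optimal until oats reaches 0; allowable decrease = 64 kg.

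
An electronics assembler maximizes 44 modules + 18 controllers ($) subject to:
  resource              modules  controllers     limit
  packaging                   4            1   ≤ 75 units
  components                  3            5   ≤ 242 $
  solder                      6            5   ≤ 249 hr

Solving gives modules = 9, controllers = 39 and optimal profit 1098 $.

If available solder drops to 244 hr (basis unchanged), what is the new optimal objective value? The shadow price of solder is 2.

Δb = -5, so new z* = 1098 + (2)·(-5) = 1098 − 10 = 1088.

1088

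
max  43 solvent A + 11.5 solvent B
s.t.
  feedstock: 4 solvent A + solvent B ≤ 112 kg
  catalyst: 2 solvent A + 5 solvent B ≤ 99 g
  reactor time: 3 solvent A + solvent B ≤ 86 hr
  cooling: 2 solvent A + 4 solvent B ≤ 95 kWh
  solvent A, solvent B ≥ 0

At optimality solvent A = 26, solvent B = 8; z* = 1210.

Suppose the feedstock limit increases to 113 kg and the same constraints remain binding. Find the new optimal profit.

Binding: feedstock and reactor time. Non-binding: catalyst (7 unused), cooling (11 unused).
Slack constraints have shadow price 0 (complementary slackness).
Dual feasibility on the basic columns requires 4·y_feedstock + 3·y_reactor time = 43, 1·y_feedstock + 1·y_reactor time = 11.5.
Solving: y_feedstock = 8.5, y_reactor time = 3.
Δz = y_feedstock·Δb = 8.5 × (1) = 8.5, so new z* = 1210 + 8.5 = 1218.5.

1218.5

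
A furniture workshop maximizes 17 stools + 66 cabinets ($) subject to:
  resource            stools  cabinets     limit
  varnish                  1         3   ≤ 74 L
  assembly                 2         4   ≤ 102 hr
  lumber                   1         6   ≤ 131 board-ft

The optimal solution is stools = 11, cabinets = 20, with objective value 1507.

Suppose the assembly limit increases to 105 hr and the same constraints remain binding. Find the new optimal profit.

Binding: assembly and lumber. Non-binding: varnish (3 unused).
By complementary slackness, y = 0 for the non-binding constraint.
From A_Bᵀ y = c: 2·y_assembly + 1·y_lumber = 17; 4·y_assembly + 6·y_lumber = 66.
Solving: y_assembly = 4.5, y_lumber = 8.
Δz = y_assembly·Δb = 4.5 × (3) = 13.5, so new z* = 1507 + 13.5 = 1520.5.

1520.5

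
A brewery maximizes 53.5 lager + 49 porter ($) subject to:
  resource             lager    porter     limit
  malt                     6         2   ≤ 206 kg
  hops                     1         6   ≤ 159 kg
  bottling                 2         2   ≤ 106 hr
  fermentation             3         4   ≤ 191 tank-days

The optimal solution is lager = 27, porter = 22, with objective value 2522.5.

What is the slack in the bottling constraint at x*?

bottling used = 2·27 + 2·22 = 98; slack = 106 − 98 = 8.

8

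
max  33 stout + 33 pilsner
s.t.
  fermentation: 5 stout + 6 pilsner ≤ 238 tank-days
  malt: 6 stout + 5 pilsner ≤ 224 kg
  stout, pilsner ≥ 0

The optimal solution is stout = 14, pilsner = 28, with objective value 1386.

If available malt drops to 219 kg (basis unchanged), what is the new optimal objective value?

1371

Check each constraint at x*: fermentation 238/238 (tight); malt 224/224 (tight).
The binding rows give the dual system: 5·y_fermentation + 6·y_malt = 33 and 6·y_fermentation + 5·y_malt = 33.
This yields shadow prices y_fermentation = 3, y_malt = 3.
Δz = y_malt·Δb = 3 × (-5) = -15, so new z* = 1386 − 15 = 1371.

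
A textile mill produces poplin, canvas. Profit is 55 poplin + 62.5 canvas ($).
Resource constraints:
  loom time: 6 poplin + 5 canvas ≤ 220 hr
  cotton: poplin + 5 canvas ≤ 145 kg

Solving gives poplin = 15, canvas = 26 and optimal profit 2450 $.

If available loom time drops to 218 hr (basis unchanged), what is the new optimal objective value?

Both loom time and cotton are binding at x*.
From A_Bᵀ y = c: 6·y_loom time + 1·y_cotton = 55; 5·y_loom time + 5·y_cotton = 62.5.
This yields shadow prices y_loom time = 8.5, y_cotton = 4.
Δz = y_loom time·Δb = 8.5 × (-2) = -17, so new z* = 2450 − 17 = 2433.

2433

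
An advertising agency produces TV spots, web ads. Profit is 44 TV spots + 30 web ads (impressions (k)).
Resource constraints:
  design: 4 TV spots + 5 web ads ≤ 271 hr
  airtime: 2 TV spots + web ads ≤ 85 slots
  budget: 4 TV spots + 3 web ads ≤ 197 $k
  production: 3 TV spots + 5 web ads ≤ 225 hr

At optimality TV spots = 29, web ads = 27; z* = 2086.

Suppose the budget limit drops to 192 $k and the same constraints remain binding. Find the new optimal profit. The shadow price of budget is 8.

Δb = -5, so new z* = 2086 + (8)·(-5) = 2086 − 40 = 2046.

2046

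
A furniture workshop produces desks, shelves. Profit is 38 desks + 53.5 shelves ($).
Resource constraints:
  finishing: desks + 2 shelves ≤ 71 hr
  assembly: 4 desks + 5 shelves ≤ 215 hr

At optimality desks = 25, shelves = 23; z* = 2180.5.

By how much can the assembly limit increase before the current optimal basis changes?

69

Binding constraints: finishing, assembly. The basis is B = [[1,2],[4,5]] with det -3.
Per unit increase in assembly, x* moves by d = (0.6667, -0.3333).
The basis stays optimal until shelves reaches 0; allowable increase = 69 hr.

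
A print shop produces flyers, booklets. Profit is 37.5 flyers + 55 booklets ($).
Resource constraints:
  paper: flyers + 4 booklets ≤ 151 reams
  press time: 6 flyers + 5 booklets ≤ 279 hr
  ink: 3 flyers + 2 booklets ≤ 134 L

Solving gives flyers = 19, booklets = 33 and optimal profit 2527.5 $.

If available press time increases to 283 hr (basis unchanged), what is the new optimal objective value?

2547.5

Binding: paper and press time. Non-binding: ink (11 unused).
Since ink is not tight, its dual is 0.
Dual feasibility on the basic columns requires 1·y_paper + 6·y_press time = 37.5, 4·y_paper + 5·y_press time = 55.
→ y_paper = 7.5 and y_press time = 5.
Δz = y_press time·Δb = 5 × (4) = 20, so new z* = 2527.5 + 20 = 2547.5.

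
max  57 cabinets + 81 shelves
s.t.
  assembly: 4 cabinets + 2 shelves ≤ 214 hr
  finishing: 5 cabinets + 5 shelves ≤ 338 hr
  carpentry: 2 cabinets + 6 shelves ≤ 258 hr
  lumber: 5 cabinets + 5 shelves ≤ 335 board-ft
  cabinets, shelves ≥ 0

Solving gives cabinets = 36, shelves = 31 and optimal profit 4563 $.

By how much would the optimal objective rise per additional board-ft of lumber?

Binding: carpentry and lumber. Non-binding: assembly (8 unused), finishing (3 unused).
By complementary slackness, y = 0 for the non-binding constraints.
Dual feasibility on the basic columns requires 2·y_carpentry + 5·y_lumber = 57, 6·y_carpentry + 5·y_lumber = 81.
→ y_carpentry = 6 and y_lumber = 9.
Shadow price of lumber = 9.

9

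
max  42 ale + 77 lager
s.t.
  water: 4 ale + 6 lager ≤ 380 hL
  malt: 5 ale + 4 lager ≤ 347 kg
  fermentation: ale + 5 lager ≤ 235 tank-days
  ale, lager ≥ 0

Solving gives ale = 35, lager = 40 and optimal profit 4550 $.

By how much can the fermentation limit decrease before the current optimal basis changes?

Binding constraints: water, fermentation. The basis is B = [[4,6],[1,5]] with det 14.
Per unit decrease in fermentation, x* moves by d = (0.4286, -0.2857).
The basis stays optimal until malt becomes binding; allowable decrease = 12 tank-days.

12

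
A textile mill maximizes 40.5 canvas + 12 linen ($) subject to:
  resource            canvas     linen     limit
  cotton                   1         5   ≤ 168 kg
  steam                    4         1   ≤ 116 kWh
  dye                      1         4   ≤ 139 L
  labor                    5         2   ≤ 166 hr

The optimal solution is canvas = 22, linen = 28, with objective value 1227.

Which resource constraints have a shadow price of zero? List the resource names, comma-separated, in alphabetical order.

cotton: 162/168 (slack 6)
steam: 116/116 (binding)
dye: 134/139 (slack 5)
labor: 166/166 (binding)
By complementary slackness, a constraint with positive slack has shadow price 0 → cotton, dye.

cotton, dye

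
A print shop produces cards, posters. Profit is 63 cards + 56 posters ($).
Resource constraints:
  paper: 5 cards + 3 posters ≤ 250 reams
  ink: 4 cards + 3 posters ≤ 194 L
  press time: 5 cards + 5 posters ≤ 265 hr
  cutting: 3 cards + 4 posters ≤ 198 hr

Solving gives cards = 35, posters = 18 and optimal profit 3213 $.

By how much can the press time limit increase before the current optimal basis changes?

Binding constraints: ink, press time. The basis is B = [[4,3],[5,5]] with det 5.
Per unit increase in press time, x* moves by d = (-0.6, 0.8).
The basis stays optimal until cutting becomes binding; allowable increase = 15 hr.

15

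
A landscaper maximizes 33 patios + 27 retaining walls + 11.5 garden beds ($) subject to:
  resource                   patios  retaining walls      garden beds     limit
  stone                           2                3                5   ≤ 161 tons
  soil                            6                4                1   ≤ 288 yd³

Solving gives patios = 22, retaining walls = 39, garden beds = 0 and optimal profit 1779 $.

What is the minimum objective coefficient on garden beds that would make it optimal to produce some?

19.5

Check each constraint at x*: stone 161/161 (tight); soil 288/288 (tight).
Dual feasibility on the basic columns requires 2·y_stone + 6·y_soil = 33, 3·y_stone + 4·y_soil = 27.
Solving: y_stone = 3, y_soil = 4.5.
garden beds enters the basis when its profit ≥ yᵀa₃ = 3·5 + 4.5·1 = 19.5.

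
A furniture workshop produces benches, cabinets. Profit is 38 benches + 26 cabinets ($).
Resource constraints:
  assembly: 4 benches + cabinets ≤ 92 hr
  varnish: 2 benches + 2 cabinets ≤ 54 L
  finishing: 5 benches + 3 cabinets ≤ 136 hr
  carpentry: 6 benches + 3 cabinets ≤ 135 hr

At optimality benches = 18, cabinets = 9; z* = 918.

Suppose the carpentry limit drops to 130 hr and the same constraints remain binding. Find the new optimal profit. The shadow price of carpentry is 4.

898

Δb = -5, so new z* = 918 + (4)·(-5) = 918 − 20 = 898.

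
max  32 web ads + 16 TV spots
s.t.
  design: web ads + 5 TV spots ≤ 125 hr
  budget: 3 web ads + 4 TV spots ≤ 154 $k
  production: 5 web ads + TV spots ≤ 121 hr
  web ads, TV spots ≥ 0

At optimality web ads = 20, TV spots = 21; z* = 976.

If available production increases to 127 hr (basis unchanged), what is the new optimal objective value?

At the optimum: design uses 125 of 125 (binding); budget uses 144 of 154 (slack = 10); production uses 121 of 121 (binding).
By complementary slackness, y = 0 for the non-binding constraint.
From A_Bᵀ y = c: 1·y_design + 5·y_production = 32; 5·y_design + 1·y_production = 16.
Solving: y_design = 2, y_production = 6.
Δz = y_production·Δb = 6 × (6) = 36, so new z* = 976 + 36 = 1012.

1012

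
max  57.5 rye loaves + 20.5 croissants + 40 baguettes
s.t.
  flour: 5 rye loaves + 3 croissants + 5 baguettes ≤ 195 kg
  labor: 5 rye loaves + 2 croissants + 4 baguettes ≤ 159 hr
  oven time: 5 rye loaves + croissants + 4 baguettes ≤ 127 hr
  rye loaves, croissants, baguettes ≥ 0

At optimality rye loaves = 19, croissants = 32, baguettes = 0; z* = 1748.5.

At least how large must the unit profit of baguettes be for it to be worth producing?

Binding: labor and oven time. Non-binding: flour (4 unused).
Slack constraints have shadow price 0 (complementary slackness).
From A_Bᵀ y = c: 5·y_labor + 5·y_oven time = 57.5; 2·y_labor + 1·y_oven time = 20.5.
This yields shadow prices y_labor = 9, y_oven time = 2.5.
baguettes enters the basis when its profit ≥ yᵀa₃ = 9·4 + 2.5·4 = 46.

46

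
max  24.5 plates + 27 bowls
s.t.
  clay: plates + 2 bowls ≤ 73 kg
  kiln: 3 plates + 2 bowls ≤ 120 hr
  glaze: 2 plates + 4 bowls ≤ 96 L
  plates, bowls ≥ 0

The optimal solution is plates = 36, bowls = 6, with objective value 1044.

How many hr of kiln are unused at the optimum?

0

kiln used = 3·36 + 2·6 = 120; slack = 120 − 120 = 0.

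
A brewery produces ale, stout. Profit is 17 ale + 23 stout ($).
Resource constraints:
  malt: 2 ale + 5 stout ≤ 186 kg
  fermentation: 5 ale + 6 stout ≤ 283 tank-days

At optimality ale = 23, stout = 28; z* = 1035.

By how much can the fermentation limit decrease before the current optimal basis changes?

59.8

Binding constraints: malt, fermentation. The basis is B = [[2,5],[5,6]] with det -13.
Per unit decrease in fermentation, x* moves by d = (-0.3846, 0.1538).
The basis stays optimal until ale reaches 0; allowable decrease = 59.8 tank-days.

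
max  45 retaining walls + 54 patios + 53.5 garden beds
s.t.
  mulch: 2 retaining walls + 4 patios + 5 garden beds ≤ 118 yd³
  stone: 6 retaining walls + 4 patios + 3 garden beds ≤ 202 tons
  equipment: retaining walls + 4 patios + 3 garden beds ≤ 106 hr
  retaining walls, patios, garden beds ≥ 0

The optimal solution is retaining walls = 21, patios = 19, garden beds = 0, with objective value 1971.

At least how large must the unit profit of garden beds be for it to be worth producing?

58.5

Binding: mulch and stone. Non-binding: equipment (9 unused).
Since equipment is not tight, its dual is 0.
The binding rows give the dual system: 2·y_mulch + 6·y_stone = 45 and 4·y_mulch + 4·y_stone = 54.
→ y_mulch = 9 and y_stone = 4.5.
garden beds enters the basis when its profit ≥ yᵀa₃ = 9·5 + 4.5·3 = 58.5.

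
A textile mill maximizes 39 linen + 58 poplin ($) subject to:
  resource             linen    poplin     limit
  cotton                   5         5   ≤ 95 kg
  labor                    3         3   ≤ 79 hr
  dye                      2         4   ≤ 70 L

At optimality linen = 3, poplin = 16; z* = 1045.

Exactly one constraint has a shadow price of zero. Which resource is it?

cotton: 95/95 (binding)
labor: 57/79 (slack 22)
dye: 70/70 (binding)
By complementary slackness, a constraint with positive slack has shadow price 0 → labor.

labor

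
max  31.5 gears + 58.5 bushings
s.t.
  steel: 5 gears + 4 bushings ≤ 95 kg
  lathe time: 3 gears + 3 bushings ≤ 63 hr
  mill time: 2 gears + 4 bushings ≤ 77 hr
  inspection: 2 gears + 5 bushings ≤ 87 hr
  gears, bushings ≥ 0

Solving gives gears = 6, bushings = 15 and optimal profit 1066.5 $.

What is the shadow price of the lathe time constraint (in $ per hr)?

At the optimum: steel uses 90 of 95 (slack = 5); lathe time uses 63 of 63 (binding); mill time uses 72 of 77 (slack = 5); inspection uses 87 of 87 (binding).
Slack constraints have shadow price 0 (complementary slackness).
Dual feasibility on the basic columns requires 3·y_lathe time + 2·y_inspection = 31.5, 3·y_lathe time + 5·y_inspection = 58.5.
This yields shadow prices y_lathe time = 4.5, y_inspection = 9.
Shadow price of lathe time = 4.5.

4.5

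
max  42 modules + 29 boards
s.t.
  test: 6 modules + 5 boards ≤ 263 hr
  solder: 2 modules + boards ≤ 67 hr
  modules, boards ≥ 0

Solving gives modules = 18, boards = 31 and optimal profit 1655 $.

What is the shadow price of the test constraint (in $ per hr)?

4

At the optimum: test uses 263 of 263 (binding); solder uses 67 of 67 (binding).
From A_Bᵀ y = c: 6·y_test + 2·y_solder = 42; 5·y_test + 1·y_solder = 29.
This yields shadow prices y_test = 4, y_solder = 9.
Shadow price of test = 4.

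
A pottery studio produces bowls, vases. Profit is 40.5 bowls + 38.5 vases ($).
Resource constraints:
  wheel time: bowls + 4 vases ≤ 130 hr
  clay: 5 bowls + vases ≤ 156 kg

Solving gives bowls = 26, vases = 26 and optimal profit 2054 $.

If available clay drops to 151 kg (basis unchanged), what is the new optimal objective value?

2021.5

Check each constraint at x*: wheel time 130/130 (tight); clay 156/156 (tight).
Dual feasibility on the basic columns requires 1·y_wheel time + 5·y_clay = 40.5, 4·y_wheel time + 1·y_clay = 38.5.
→ y_wheel time = 8 and y_clay = 6.5.
Δz = y_clay·Δb = 6.5 × (-5) = -32.5, so new z* = 2054 − 32.5 = 2021.5.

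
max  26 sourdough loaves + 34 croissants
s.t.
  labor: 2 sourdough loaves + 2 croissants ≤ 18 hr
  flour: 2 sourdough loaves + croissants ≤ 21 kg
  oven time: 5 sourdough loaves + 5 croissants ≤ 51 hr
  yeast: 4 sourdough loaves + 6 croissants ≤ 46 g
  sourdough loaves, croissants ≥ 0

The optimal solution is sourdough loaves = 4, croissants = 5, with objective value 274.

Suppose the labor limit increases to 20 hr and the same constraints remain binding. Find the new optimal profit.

Check each constraint at x*: labor 18/18 (tight); flour 13/21 (slack 8); oven time 45/51 (slack 6); yeast 46/46 (tight).
Slack constraints have shadow price 0 (complementary slackness).
Dual feasibility on the basic columns requires 2·y_labor + 4·y_yeast = 26, 2·y_labor + 6·y_yeast = 34.
→ y_labor = 5 and y_yeast = 4.
Δz = y_labor·Δb = 5 × (2) = 10, so new z* = 274 + 10 = 284.

284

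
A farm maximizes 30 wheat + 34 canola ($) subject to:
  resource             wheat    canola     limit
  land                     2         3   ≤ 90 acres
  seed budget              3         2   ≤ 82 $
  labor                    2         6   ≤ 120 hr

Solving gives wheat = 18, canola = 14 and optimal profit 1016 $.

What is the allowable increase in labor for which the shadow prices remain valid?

33.6

Binding constraints: seed budget, labor. The basis is B = [[3,2],[2,6]] with det 14.
Per unit increase in labor, x* moves by d = (-0.1429, 0.2143).
The basis stays optimal until land becomes binding; allowable increase = 33.6 hr.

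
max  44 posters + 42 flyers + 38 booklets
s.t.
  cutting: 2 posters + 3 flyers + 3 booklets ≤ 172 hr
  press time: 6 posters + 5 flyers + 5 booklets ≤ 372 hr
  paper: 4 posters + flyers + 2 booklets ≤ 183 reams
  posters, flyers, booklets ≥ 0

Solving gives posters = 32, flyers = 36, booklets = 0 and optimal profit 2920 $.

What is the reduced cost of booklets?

Binding: cutting and press time. Non-binding: paper (19 unused).
Slack constraints have shadow price 0 (complementary slackness).
From A_Bᵀ y = c: 2·y_cutting + 6·y_press time = 44; 3·y_cutting + 5·y_press time = 42.
→ y_cutting = 4 and y_press time = 6.
Reduced cost of booklets: c₃ − yᵀa₃ = 38 − (4·3 + 6·5) = 38 − 42 = -4.

-4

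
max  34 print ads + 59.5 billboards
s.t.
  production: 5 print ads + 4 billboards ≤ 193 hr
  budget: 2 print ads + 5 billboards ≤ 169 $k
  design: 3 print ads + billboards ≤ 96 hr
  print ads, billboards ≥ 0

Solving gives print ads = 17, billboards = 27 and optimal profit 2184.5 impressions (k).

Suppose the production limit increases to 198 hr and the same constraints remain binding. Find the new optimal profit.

At the optimum: production uses 193 of 193 (binding); budget uses 169 of 169 (binding); design uses 78 of 96 (slack = 18).
Since design is not tight, its dual is 0.
The binding rows give the dual system: 5·y_production + 2·y_budget = 34 and 4·y_production + 5·y_budget = 59.5.
This yields shadow prices y_production = 3, y_budget = 9.5.
Δz = y_production·Δb = 3 × (5) = 15, so new z* = 2184.5 + 15 = 2199.5.

2199.5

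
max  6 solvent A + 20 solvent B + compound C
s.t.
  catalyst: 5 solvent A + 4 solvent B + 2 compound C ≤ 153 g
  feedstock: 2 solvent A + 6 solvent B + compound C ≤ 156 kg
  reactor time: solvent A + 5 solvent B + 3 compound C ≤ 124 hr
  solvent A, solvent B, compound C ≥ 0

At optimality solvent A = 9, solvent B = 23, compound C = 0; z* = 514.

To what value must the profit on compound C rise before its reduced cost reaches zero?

5.5

Binding: feedstock and reactor time. Non-binding: catalyst (16 unused).
Since catalyst is not tight, its dual is 0.
The binding rows give the dual system: 2·y_feedstock + 1·y_reactor time = 6 and 6·y_feedstock + 5·y_reactor time = 20.
Solving: y_feedstock = 2.5, y_reactor time = 1.
compound C enters the basis when its profit ≥ yᵀa₃ = 2.5·1 + 1·3 = 5.5.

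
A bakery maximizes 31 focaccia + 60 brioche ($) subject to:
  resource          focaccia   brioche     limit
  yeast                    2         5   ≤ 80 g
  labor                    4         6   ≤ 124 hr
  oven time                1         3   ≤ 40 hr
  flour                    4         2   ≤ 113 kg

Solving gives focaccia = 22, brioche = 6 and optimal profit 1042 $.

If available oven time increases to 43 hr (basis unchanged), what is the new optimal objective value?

1069

At the optimum: yeast uses 74 of 80 (slack = 6); labor uses 124 of 124 (binding); oven time uses 40 of 40 (binding); flour uses 100 of 113 (slack = 13).
Slack constraints have shadow price 0 (complementary slackness).
The binding rows give the dual system: 4·y_labor + 1·y_oven time = 31 and 6·y_labor + 3·y_oven time = 60.
This yields shadow prices y_labor = 5.5, y_oven time = 9.
Δz = y_oven time·Δb = 9 × (3) = 27, so new z* = 1042 + 27 = 1069.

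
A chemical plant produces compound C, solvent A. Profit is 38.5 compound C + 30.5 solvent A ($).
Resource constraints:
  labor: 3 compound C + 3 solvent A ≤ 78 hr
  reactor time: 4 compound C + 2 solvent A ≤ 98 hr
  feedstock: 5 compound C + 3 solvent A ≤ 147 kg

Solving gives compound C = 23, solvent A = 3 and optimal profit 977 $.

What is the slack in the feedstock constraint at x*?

23

feedstock used = 5·23 + 3·3 = 124; slack = 147 − 124 = 23.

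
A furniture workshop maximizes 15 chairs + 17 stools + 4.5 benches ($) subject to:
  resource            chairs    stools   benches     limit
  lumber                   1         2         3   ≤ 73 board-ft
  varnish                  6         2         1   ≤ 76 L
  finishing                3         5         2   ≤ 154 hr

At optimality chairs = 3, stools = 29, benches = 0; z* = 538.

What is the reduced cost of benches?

At the optimum: lumber uses 61 of 73 (slack = 12); varnish uses 76 of 76 (binding); finishing uses 154 of 154 (binding).
Slack constraints have shadow price 0 (complementary slackness).
From A_Bᵀ y = c: 6·y_varnish + 3·y_finishing = 15; 2·y_varnish + 5·y_finishing = 17.
Solving: y_varnish = 1, y_finishing = 3.
Reduced cost of benches: c₃ − yᵀa₃ = 4.5 − (1·1 + 3·2) = 4.5 − 7 = -2.5.

-2.5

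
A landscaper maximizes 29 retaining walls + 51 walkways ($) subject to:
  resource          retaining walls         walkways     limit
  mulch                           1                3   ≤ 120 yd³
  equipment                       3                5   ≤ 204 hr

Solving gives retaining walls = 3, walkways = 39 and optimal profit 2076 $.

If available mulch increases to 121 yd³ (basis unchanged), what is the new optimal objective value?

Check each constraint at x*: mulch 120/120 (tight); equipment 204/204 (tight).
Dual feasibility on the basic columns requires 1·y_mulch + 3·y_equipment = 29, 3·y_mulch + 5·y_equipment = 51.
This yields shadow prices y_mulch = 2, y_equipment = 9.
Δz = y_mulch·Δb = 2 × (1) = 2, so new z* = 2076 + 2 = 2078.

2078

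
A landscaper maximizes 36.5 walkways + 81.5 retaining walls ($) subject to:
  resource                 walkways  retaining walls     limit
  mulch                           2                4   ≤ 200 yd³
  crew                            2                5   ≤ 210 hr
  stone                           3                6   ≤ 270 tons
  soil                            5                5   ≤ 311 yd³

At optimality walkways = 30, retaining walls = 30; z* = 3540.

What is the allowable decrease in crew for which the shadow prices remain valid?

Binding constraints: crew, stone. The basis is B = [[2,5],[3,6]] with det -3.
Per unit decrease in crew, x* moves by d = (2, -1).
The basis stays optimal until soil becomes binding; allowable decrease = 2.2 hr.

2.2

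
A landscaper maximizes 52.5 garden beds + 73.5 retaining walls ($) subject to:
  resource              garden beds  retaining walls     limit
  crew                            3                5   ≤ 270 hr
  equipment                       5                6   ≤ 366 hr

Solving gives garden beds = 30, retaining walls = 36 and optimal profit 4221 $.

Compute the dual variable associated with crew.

Check each constraint at x*: crew 270/270 (tight); equipment 366/366 (tight).
Dual feasibility on the basic columns requires 3·y_crew + 5·y_equipment = 52.5, 5·y_crew + 6·y_equipment = 73.5.
Solving: y_crew = 7.5, y_equipment = 6.
Shadow price of crew = 7.5.

7.5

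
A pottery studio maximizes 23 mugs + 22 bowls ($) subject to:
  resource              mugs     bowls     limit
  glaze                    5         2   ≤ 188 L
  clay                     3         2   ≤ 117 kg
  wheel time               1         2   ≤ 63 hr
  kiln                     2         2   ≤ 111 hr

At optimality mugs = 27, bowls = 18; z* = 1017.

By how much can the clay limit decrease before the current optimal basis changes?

Binding constraints: clay, wheel time. The basis is B = [[3,2],[1,2]] with det 4.
Per unit decrease in clay, x* moves by d = (-0.5, 0.25).
The basis stays optimal until mugs reaches 0; allowable decrease = 54 kg.

54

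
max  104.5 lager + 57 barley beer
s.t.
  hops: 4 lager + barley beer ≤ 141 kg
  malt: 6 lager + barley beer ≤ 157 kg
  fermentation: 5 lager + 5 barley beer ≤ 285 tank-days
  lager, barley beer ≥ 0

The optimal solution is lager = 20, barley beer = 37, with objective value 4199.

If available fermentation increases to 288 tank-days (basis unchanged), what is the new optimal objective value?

4227.5

Binding: malt and fermentation. Non-binding: hops (24 unused).
By complementary slackness, y = 0 for the non-binding constraint.
From A_Bᵀ y = c: 6·y_malt + 5·y_fermentation = 104.5; 1·y_malt + 5·y_fermentation = 57.
Solving: y_malt = 9.5, y_fermentation = 9.5.
Δz = y_fermentation·Δb = 9.5 × (3) = 28.5, so new z* = 4199 + 28.5 = 4227.5.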